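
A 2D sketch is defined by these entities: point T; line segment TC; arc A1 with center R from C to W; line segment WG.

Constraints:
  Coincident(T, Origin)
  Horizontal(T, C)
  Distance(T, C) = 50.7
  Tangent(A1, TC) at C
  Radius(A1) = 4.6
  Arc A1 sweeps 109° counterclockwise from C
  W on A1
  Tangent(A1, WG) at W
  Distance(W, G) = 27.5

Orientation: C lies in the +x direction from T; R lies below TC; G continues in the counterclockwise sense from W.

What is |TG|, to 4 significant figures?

63.94

On A1, C sits at bearing 90° from R; a 109° counterclockwise sweep puts W at bearing 199°, so W = R + 4.6·(cos 199°, sin 199°) = (46.35, -6.098). Since A1 is tangent to WG there, RW ⟂ WG, so WG runs along (−sin 199°, cos 199°); with |WG| = 27.5, G = (55.30, -32.10). Then |TG| = |G − T| = 63.94.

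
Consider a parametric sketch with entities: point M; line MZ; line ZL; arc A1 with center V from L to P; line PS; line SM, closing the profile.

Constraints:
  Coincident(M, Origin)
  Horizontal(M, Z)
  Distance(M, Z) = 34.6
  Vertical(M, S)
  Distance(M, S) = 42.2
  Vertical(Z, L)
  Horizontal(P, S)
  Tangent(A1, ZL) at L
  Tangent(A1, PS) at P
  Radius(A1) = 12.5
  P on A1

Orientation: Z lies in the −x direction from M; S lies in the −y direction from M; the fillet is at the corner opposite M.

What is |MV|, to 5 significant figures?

37.020

M is at the origin; M and Z share the same y with |MZ| = 34.6 and Z on the −x side, so Z = (-34.600, 0.0000). M and S share the same x with |MS| = 42.2 and S on the −y side, so S = (0.0000, -42.200). The virtual corner opposite M is at (-34.600, -42.200). Tangency of A1 to ZL means the radius VL is perpendicular to ZL and tangency of A1 to PS means the radius VP is perpendicular to PS, with radius 12.5, so the center V sits 12.5 in from both sides at V = (-22.100, -29.700). Then |MV| = |V − M| = 37.020.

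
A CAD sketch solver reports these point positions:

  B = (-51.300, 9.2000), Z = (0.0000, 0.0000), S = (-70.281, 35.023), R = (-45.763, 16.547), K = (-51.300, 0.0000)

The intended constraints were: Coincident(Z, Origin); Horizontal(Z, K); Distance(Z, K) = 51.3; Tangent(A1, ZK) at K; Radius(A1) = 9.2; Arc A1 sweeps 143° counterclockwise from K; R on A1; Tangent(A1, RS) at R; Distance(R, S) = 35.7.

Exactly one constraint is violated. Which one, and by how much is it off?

Distance(R, S) = 35.7 — off by 5.00.

Z = (0.00, 0.00) ✓; Z.y = 0.00, K.y = 0.00 ✓; |ZK| = 51.30 ✓; ∠(BK, KZ) = 90.00° ✓; |BK| = 9.200 ✓; bearing(B→R) − bearing(B→K) = 143.0° ✓; |BR| = 9.200 ✓; ∠(BR, RS) = 90.00° ✓; |RS| = 30.70 ✗.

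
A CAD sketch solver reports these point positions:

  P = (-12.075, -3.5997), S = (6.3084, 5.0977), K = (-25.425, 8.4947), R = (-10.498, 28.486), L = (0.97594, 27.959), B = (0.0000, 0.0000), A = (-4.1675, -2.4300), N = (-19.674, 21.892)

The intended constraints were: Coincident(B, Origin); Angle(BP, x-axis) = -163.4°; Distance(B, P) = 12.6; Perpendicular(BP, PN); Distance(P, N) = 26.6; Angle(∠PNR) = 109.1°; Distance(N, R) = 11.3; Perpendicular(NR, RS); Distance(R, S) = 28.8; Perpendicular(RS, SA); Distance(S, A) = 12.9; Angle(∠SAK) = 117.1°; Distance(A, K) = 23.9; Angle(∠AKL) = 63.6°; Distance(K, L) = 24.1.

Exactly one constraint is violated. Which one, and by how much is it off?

Distance(K, L) = 24.1 — off by 8.70.

B = (0.00, 0.00) ✓; BP at -163.4° ✓; |BP| = 12.60 ✓; ∠(BP, PN) = 90.00° ✓; |PN| = 26.60 ✓; ∠PNR = 109.1° ✓; |NR| = 11.30 ✓; ∠(NR, RS) = 90.00° ✓; |RS| = 28.80 ✓; ∠(RS, SA) = 90.00° ✓; |SA| = 12.90 ✓; ∠SAK = 117.1° ✓; |AK| = 23.90 ✓; ∠AKL = 63.60° ✓; |KL| = 32.80 ✗.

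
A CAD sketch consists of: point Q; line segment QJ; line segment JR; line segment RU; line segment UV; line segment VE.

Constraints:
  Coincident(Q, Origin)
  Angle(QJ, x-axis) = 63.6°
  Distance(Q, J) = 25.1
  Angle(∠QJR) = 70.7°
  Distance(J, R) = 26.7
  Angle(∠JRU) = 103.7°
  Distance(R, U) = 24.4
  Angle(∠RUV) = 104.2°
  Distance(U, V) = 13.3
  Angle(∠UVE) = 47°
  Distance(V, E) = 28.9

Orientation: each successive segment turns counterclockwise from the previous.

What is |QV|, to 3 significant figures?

13.9

Q is at the origin; QJ runs at 63.6° with length 25.1, so J = (11.2, 22.5). ∠QJR = 70.7° gives JR at 173° from the x-axis; with |JR| = 26.7, R = (-15.3, 25.8). ∠JRU = 103.7° gives RU at -111° from the x-axis; with |RU| = 24.4, U = (-24.0, 2.97). ∠RUV = 104.2° gives UV at -35.0° from the x-axis; with |UV| = 13.3, V = (-13.1, -4.66). Then |QV| = |V − Q| = 13.9.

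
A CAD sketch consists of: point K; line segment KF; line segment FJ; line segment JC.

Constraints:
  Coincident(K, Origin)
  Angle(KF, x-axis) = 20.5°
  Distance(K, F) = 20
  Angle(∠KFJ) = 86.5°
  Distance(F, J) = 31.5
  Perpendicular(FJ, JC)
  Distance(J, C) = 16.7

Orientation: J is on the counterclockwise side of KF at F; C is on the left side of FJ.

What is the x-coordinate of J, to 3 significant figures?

5.92

K is at the origin; KF runs at 20.5° with length 20.0, so F = 20.0·(cos 20.5°, sin 20.5°) = (18.7, 7.00). ∠KFJ = 86.5°, so FJ runs at 20.5° + (180° − 86.5°) = 114° from the x-axis; with |FJ| = 31.5, J = F + 31.5·(cos 114°, sin 114°) = (5.92, 35.8). So J.x = 5.92.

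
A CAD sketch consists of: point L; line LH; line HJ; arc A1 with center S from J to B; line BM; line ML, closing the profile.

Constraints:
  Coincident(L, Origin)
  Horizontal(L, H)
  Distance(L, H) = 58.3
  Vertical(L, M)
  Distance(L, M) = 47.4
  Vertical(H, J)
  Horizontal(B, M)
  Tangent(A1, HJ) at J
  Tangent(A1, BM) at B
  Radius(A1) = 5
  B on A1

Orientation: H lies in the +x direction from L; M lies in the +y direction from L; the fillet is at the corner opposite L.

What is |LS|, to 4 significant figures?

68.11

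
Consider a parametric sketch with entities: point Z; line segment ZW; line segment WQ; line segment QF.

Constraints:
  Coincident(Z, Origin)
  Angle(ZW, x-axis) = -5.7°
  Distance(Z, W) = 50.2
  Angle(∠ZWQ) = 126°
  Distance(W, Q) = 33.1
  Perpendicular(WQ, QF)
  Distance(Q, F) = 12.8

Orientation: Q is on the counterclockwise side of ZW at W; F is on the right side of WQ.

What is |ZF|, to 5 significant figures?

82.295

Z is at the origin; ZW runs at -5.7° with length 50.2, so W = 50.2·(cos -5.7°, sin -5.7°) = (49.952, -4.9859). ∠ZWQ = 126.0°, so WQ runs at -5.7° + (180° − 126.0°) = 48.300° from the x-axis; with |WQ| = 33.1, Q = W + 33.1·(cos 48.300°, sin 48.300°) = (71.971, 19.728). WQ ⟂ QF; with |QF| = 12.8 on the right of WQ, F = Q + 12.8·(0.74664, -0.66523) = (81.528, 11.213). Then |ZF| = |F − Z| = 82.295.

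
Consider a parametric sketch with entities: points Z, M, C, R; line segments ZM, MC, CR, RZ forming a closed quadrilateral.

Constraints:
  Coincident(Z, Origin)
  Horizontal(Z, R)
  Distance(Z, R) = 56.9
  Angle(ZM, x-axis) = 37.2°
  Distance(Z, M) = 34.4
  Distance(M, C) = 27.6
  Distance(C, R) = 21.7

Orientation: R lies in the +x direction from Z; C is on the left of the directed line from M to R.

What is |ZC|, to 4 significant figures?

59.08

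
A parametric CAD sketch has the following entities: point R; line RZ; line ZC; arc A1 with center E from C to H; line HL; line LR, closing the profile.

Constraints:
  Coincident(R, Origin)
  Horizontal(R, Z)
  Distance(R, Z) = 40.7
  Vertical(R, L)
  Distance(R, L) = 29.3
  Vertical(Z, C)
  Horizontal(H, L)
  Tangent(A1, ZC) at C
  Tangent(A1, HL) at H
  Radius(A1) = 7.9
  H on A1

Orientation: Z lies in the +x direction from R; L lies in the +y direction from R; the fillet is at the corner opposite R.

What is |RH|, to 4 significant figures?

43.98

R is at the origin; R and Z share the same y with |RZ| = 40.7 and Z on the +x side, so Z = (40.70, 0.000). RL is vertical with |RL| = 29.3 and L on the +y side, so L = (0.000, 29.30). The virtual corner opposite R is at (40.70, 29.30). Tangency of A1 to ZC means the radius EC is perpendicular to ZC and the tangent condition forces EH to be normal to HL, with radius 7.9, so the center E sits 7.9 in from both sides at E = (32.80, 21.40). That places the tangent points at C = (40.70, 21.40) on ZC and H = (32.80, 29.30) on HL. Then |RH| = |H − R| = 43.98.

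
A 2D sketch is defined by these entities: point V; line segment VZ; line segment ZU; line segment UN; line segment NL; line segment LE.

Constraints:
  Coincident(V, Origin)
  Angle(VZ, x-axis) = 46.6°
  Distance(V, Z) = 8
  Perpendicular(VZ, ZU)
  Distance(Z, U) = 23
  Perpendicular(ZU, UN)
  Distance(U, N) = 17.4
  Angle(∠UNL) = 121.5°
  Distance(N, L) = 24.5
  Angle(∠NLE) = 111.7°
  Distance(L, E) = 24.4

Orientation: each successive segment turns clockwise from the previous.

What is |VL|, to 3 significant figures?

22.3

V is at the origin; VZ runs at 46.6° with length 8.0, so Z = (5.50, 5.81). The perpendicularity gives ZU at right angles to VZ, so ZU runs at -43.4°; with |ZU| = 23.0, U = (22.2, -9.99). The perpendicularity gives UN at right angles to ZU, so UN runs at -133°; with |UN| = 17.4, N = (10.3, -22.6). ∠UNL = 121.5° gives NL at 168° from the x-axis; with |NL| = 24.5, L = (-13.7, -17.6). Then |VL| = |L − V| = 22.3.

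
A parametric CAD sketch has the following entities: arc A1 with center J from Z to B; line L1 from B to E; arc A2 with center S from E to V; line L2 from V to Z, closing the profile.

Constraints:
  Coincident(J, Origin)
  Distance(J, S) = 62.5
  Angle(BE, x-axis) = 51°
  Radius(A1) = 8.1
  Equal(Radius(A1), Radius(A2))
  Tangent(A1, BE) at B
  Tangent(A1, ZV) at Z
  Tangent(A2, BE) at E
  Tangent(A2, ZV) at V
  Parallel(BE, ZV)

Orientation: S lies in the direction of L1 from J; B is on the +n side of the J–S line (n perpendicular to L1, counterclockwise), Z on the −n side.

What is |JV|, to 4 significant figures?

63.02

The slot axis is L1's direction at 51.0°, so u = (cos 51.0°, sin 51.0°) = (0.6293, 0.7771) and n = (−sin 51.0°, cos 51.0°) = (-0.7771, 0.6293). J is at the origin and S lies 62.5 along u from J, so S = 62.5·u = (39.33, 48.57). Tangency of A1 to both parallel lines with radius 8.1 puts B and Z at J ± 8.1·n: B = (-6.295, 5.097), Z = (6.295, -5.097). Equal radii place E and V the same way about S: E = S + 8.1·n = (33.04, 53.67), V = S − 8.1·n = (45.63, 43.47). Then |JV| = |V − J| = 63.02.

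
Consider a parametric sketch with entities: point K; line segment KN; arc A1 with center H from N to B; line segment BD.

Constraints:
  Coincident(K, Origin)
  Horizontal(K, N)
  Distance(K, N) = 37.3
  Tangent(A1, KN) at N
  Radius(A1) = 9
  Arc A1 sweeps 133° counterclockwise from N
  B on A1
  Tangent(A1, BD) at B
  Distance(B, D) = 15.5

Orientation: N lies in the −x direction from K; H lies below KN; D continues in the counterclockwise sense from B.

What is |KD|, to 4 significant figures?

42.55

K is at the origin; KN is horizontal with |KN| = 37.3 and N on the −x side, so N = (-37.30, 0.000). A1 meets KN tangentially, so HN is at right angles to KN, so H = N + (0, -9) = (-37.30, -9.000). On A1, N sits at bearing 90° from H; a 133° counterclockwise sweep puts B at bearing 223°, so B = H + 9.0·(cos 223°, sin 223°) = (-43.88, -15.14). A1 meets BD tangentially, so HB is at right angles to BD, so BD runs along (−sin 223°, cos 223°); with |BD| = 15.5, D = (-33.31, -26.47). Then |KD| = |D − K| = 42.55.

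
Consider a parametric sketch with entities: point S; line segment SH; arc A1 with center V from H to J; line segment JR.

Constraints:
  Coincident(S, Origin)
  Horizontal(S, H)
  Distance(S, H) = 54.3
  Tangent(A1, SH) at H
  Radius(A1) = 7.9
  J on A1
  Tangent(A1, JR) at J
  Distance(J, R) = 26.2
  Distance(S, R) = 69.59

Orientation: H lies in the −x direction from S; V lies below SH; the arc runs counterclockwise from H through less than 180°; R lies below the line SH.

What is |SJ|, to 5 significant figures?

62.752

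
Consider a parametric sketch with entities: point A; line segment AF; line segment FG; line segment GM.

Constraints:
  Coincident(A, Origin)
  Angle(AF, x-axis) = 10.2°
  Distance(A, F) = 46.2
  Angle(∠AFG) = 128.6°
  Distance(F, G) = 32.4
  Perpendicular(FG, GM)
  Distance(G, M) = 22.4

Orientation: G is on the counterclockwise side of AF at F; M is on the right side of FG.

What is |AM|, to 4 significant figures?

84.68

A is at the origin; AF runs at 10.2° with length 46.2, so F = 46.2·(cos 10.2°, sin 10.2°) = (45.47, 8.181). ∠AFG = 128.6°, so FG runs at 10.2° + (180° − 128.6°) = 61.60° from the x-axis; with |FG| = 32.4, G = F + 32.4·(cos 61.60°, sin 61.60°) = (60.88, 36.68). FG ⟂ GM; with |GM| = 22.4 on the right of FG, M = G + 22.4·(0.8796, -0.4756) = (80.58, 26.03). Then |AM| = |M − A| = 84.68.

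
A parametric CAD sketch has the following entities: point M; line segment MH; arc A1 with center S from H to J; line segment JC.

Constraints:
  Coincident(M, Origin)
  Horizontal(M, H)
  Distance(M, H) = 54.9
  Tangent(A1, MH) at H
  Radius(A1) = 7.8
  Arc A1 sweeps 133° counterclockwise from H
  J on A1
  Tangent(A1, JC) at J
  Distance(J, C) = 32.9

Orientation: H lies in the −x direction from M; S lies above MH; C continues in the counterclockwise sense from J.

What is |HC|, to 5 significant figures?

40.773

On A1, H sits at bearing -90° from S; a 133° counterclockwise sweep puts J at bearing 43°, so J = S + 7.8·(cos 43°, sin 43°) = (-49.195, 13.120). Tangency of A1 to JC means the radius SJ is perpendicular to JC, so JC runs along (−sin 43°, cos 43°); with |JC| = 32.9, C = (-71.633, 37.181). Then |HC| = |C − H| = 40.773.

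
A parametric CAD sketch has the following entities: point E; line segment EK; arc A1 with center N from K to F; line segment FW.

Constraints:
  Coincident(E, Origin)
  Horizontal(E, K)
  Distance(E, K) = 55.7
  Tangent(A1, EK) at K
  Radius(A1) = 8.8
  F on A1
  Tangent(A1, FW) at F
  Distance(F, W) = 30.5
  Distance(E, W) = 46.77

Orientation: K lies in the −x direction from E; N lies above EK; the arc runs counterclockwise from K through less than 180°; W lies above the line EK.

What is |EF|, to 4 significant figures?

48.09

Checks: |NF| = 8.800 ✓; ∠(NF, FW) = 90.00° ✓; |FW| = 30.50 ✓; |EW| = 46.77 ✓.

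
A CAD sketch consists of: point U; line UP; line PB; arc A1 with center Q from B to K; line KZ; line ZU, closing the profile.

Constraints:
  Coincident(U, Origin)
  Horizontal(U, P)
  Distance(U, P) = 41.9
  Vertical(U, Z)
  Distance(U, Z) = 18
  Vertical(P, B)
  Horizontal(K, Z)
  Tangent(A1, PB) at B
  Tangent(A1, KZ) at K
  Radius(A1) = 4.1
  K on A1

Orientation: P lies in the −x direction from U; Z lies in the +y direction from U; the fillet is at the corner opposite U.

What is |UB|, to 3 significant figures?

44.1

The virtual corner opposite U is at (-41.9, 18.0). Since A1 is tangent to PB there, QB ⟂ PB and the tangent condition forces QK to be normal to KZ, with radius 4.1, so the center Q sits 4.1 in from both sides at Q = (-37.8, 13.9). That places the tangent points at B = (-41.9, 13.9) on PB and K = (-37.8, 18.0) on KZ. Then |UB| = |B − U| = 44.1.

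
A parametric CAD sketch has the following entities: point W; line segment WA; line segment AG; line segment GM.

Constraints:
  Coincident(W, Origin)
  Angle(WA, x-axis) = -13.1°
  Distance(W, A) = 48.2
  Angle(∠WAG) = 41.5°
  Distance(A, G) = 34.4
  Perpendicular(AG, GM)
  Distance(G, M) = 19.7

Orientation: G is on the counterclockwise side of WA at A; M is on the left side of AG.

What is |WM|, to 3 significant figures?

12.4

W is at the origin; WA runs at -13.1° with length 48.2, so A = 48.2·(cos -13.1°, sin -13.1°) = (46.9, -10.9). ∠WAG = 41.5°, so AG runs at -13.1° + (180° − 41.5°) = 125° from the x-axis; with |AG| = 34.4, G = A + 34.4·(cos 125°, sin 125°) = (27.0, 17.1). The perpendicularity gives GM at right angles to AG; with |GM| = 19.7 on the left of AG, M = G + 19.7·(-0.815, -0.579) = (11.0, 5.70). Then |WM| = |M − W| = 12.4.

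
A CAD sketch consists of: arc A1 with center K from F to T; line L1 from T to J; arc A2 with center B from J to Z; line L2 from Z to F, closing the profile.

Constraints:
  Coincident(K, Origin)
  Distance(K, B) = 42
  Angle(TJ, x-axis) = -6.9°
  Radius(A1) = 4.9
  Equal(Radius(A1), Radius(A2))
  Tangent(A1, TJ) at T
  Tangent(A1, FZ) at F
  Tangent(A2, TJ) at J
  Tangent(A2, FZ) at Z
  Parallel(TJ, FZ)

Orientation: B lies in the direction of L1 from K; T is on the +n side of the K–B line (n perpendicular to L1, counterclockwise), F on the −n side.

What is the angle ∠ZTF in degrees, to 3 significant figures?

76.9°

The slot axis is L1's direction at -6.9°, so u = (cos -6.9°, sin -6.9°) = (0.993, -0.120) and n = (−sin -6.9°, cos -6.9°) = (0.120, 0.993). K is at the origin and B lies 42.0 along u from K, so B = 42.0·u = (41.7, -5.05). Tangency of A1 to both parallel lines with radius 4.9 puts T and F at K ± 4.9·n: T = (0.589, 4.86), F = (-0.589, -4.86). Equal radii place J and Z the same way about B: J = B + 4.9·n = (42.3, -0.181), Z = B − 4.9·n = (41.1, -9.91). Then cos ∠ZTF = TZ·TF / (|TZ||TF|), giving 76.9°.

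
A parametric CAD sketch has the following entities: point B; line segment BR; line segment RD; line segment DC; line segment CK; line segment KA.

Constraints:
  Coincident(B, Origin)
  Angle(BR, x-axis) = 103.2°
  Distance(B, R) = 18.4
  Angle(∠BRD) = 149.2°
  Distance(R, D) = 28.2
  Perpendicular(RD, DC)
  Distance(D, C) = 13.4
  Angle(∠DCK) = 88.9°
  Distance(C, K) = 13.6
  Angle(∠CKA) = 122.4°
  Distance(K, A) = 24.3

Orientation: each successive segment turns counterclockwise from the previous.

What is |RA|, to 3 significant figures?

7.88

B is at the origin; BR runs at 103.2° with length 18.4, so R = (-4.20, 17.9). ∠BRD = 149.2° gives RD at 134° from the x-axis; with |RD| = 28.2, D = (-23.8, 38.2). RD is perpendicular to DC, so DC runs at -136°; with |DC| = 13.4, C = (-33.4, 28.9). ∠DCK = 88.9° gives CK at -44.9° from the x-axis; with |CK| = 13.6, K = (-23.8, 19.3). ∠CKA = 122.4° gives KA at 12.7° from the x-axis; with |KA| = 24.3, A = (-0.0913, 24.6). Then |RA| = |A − R| = 7.88.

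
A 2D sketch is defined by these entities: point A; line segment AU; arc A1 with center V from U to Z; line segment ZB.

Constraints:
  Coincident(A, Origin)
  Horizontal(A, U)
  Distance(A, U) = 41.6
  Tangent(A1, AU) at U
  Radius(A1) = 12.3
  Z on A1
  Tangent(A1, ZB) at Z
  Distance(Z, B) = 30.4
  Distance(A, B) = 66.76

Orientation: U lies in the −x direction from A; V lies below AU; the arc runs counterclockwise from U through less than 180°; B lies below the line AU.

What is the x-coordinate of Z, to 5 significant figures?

-53.816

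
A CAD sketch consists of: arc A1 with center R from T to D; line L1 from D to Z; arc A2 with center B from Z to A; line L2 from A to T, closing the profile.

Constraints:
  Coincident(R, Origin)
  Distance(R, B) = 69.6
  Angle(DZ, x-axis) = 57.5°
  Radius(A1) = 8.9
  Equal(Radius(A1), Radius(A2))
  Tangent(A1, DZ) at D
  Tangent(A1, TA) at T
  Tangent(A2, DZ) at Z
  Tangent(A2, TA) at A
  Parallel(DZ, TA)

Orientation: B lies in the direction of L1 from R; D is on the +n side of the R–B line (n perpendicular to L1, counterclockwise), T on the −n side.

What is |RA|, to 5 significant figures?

70.167

The slot axis is L1's direction at 57.5°, so u = (cos 57.5°, sin 57.5°) = (0.53730, 0.84339) and n = (−sin 57.5°, cos 57.5°) = (-0.84339, 0.53730). R is at the origin and B lies 69.6 along u from R, so B = 69.6·u = (37.396, 58.700). Tangency of A1 to both parallel lines with radius 8.9 puts D and T at R ± 8.9·n: D = (-7.5062, 4.7820), T = (7.5062, -4.7820). Equal radii place Z and A the same way about B: Z = B + 8.9·n = (29.890, 63.482), A = B − 8.9·n = (44.902, 53.918). Then |RA| = |A − R| = 70.167.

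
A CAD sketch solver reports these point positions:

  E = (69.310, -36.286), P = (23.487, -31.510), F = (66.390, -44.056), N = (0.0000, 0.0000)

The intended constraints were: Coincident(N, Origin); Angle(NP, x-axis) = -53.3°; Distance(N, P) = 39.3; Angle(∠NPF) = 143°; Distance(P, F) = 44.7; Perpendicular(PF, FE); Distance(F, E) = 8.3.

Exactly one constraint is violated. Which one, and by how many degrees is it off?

Perpendicular(PF, FE) — off by 4.30°.

N = (0.00, 0.00) ✓; NP at -53.30° ✓; |NP| = 39.30 ✓; ∠NPF = 143.0° ✓; |PF| = 44.70 ✓; ∠(PF, FE) = 85.70° ✗; |FE| = 8.301 ✓.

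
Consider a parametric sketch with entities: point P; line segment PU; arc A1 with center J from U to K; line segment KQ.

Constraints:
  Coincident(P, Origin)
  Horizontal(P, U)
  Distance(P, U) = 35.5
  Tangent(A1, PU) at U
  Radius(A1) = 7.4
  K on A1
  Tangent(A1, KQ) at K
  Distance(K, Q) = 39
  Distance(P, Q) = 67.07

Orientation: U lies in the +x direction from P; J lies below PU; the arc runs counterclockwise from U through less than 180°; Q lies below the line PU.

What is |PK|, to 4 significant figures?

31.44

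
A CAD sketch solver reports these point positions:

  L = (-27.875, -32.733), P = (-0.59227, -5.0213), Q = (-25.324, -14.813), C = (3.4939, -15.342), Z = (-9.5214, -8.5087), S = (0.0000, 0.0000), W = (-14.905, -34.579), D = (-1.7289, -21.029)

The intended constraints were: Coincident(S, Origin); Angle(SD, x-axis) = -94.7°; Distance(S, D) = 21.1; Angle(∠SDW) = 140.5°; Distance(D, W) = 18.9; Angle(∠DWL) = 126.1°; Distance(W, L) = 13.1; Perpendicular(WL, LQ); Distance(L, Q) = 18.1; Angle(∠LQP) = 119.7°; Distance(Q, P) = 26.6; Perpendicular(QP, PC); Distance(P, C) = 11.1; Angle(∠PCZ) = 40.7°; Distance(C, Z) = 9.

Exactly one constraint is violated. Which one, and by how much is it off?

Distance(C, Z) = 9 — off by 5.70.

S = (0.00, 0.00) ✓; SD at -94.70° ✓; |SD| = 21.10 ✓; ∠SDW = 140.5° ✓; |DW| = 18.90 ✓; ∠DWL = 126.1° ✓; |WL| = 13.10 ✓; ∠(WL, LQ) = 90.00° ✓; |LQ| = 18.10 ✓; ∠LQP = 119.7° ✓; |QP| = 26.60 ✓; ∠(QP, PC) = 90.00° ✓; |PC| = 11.10 ✓; ∠PCZ = 40.70° ✓; |CZ| = 14.70 ✗.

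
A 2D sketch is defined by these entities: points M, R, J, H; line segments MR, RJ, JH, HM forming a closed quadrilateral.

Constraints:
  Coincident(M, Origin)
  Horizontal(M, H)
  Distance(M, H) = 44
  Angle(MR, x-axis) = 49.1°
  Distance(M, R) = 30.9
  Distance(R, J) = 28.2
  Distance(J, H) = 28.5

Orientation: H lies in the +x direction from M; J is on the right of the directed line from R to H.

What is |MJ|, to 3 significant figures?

16.5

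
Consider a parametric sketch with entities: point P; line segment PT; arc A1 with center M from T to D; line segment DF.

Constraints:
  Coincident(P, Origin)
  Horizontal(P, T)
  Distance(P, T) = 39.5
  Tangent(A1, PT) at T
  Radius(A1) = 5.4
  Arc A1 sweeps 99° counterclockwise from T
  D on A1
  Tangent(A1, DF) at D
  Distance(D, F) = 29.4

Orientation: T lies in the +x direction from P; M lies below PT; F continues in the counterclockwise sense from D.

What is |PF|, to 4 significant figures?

52.42

P is at the origin; P and T share the same y with |PT| = 39.5 and T on the +x side, so T = (39.50, 0.000). Tangency of A1 to PT means the radius MT is perpendicular to PT, so M = T + (0, -5.4) = (39.50, -5.400). On A1, T sits at bearing 90° from M; a 99° counterclockwise sweep puts D at bearing 189°, so D = M + 5.4·(cos 189°, sin 189°) = (34.17, -6.245). Since A1 is tangent to DF there, MD ⟂ DF, so DF runs along (−sin 189°, cos 189°); with |DF| = 29.4, F = (38.77, -35.28). Then |PF| = |F − P| = 52.42.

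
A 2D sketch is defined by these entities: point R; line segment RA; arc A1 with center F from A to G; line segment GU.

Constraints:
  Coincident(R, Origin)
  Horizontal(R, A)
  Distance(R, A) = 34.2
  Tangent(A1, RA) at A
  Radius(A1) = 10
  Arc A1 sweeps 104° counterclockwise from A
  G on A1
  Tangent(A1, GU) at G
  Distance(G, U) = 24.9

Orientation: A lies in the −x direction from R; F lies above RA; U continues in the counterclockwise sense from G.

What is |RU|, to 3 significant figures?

47.6

R is at the origin; RA is horizontal with |RA| = 34.2 and A on the −x side, so A = (-34.2, 0.00). Tangency of A1 to RA means the radius FA is perpendicular to RA, so F = A + (0, 10) = (-34.2, 10.0). On A1, A sits at bearing -90° from F; a 104° counterclockwise sweep puts G at bearing 14°, so G = F + 10.0·(cos 14°, sin 14°) = (-24.5, 12.4). The tangent condition forces FG to be normal to GU, so GU runs along (−sin 14°, cos 14°); with |GU| = 24.9, U = (-30.5, 36.6). Then |RU| = |U − R| = 47.6.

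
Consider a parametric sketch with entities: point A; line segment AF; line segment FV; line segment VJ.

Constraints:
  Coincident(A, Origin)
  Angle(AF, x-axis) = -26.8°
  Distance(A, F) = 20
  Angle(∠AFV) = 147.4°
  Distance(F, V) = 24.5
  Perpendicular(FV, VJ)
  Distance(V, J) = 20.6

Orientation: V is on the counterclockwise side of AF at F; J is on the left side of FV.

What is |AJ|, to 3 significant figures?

42.5

∠AFV = 147.4°, so FV runs at -26.8° + (180° − 147.4°) = 5.80° from the x-axis; with |FV| = 24.5, V = F + 24.5·(cos 5.80°, sin 5.80°) = (42.2, -6.54). FV is perpendicular to VJ; with |VJ| = 20.6 on the left of FV, J = V + 20.6·(-0.101, 0.995) = (40.1, 14.0). Then |AJ| = |J − A| = 42.5.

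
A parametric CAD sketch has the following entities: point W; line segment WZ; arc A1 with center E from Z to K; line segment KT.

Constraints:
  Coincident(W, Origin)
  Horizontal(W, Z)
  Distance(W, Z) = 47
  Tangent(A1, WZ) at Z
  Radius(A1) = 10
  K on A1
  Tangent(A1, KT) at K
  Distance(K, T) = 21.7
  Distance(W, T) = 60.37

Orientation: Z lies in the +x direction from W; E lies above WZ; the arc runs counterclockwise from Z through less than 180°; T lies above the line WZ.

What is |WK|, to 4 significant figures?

58.02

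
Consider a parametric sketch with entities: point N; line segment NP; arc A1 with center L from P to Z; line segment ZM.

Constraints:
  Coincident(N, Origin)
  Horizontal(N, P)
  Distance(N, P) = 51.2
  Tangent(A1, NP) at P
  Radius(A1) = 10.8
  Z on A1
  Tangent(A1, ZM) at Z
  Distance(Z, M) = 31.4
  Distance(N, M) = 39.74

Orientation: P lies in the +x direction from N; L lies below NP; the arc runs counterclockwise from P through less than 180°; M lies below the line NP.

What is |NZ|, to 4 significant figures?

42.47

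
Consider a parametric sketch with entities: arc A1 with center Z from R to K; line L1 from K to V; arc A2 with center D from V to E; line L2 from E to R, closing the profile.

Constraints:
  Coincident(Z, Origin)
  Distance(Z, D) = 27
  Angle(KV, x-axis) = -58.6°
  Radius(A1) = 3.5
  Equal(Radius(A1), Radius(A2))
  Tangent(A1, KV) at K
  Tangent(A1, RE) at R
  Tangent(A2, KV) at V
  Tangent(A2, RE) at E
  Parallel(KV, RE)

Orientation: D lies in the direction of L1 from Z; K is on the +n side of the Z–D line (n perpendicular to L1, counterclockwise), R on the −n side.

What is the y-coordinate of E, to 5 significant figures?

-24.869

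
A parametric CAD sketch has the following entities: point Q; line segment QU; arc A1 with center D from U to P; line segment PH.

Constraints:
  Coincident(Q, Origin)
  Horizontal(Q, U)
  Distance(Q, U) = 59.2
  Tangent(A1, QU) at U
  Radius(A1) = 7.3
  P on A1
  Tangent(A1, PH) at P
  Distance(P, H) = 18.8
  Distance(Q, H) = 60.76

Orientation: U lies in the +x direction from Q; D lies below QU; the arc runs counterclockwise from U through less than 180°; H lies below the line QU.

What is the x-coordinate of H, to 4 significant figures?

54.48

Checks: Q.y = 0.00, U.y = 0.00 ✓; |DP| = 7.300 ✓; ∠(DP, PH) = 90.00° ✓; |PH| = 18.80 ✓; |QH| = 60.76 ✓.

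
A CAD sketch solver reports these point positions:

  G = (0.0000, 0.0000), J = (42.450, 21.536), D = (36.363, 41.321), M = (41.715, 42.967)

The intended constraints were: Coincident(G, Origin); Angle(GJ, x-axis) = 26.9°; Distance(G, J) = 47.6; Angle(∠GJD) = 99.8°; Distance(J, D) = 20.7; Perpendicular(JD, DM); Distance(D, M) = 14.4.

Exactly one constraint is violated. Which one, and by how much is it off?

Distance(D, M) = 14.4 — off by 8.80.

G = (0.00, 0.00) ✓; GJ at 26.90° ✓; |GJ| = 47.60 ✓; ∠GJD = 99.80° ✓; |JD| = 20.70 ✓; ∠(JD, DM) = 90.01° ✓; |DM| = 5.599 ✗.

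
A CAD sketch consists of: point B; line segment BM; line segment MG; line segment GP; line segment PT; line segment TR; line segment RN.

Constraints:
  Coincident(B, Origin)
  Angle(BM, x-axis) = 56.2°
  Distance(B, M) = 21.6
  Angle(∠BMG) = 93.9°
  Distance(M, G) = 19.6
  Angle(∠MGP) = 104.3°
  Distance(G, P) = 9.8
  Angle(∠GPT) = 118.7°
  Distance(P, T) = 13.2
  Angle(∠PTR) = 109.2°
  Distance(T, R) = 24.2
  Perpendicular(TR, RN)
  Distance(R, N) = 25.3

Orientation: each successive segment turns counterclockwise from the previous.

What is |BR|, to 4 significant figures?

16.21

B is at the origin; BM runs at 56.2° with length 21.6, so M = (12.02, 17.95). ∠BMG = 93.9° gives MG at 142.3° from the x-axis; with |MG| = 19.6, G = (-3.492, 29.94). ∠MGP = 104.3° gives GP at -142.0° from the x-axis; with |GP| = 9.8, P = (-11.21, 23.90). ∠GPT = 118.7° gives PT at -80.70° from the x-axis; with |PT| = 13.2, T = (-9.081, 10.88). ∠PTR = 109.2° gives TR at -9.900° from the x-axis; with |TR| = 24.2, R = (14.76, 6.715). Then |BR| = |R − B| = 16.21.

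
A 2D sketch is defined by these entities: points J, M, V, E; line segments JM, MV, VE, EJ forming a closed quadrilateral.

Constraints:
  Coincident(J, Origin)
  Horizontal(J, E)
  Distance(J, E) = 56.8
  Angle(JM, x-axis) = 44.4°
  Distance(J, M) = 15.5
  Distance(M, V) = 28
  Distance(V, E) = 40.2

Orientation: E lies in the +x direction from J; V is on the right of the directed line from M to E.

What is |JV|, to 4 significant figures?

25.32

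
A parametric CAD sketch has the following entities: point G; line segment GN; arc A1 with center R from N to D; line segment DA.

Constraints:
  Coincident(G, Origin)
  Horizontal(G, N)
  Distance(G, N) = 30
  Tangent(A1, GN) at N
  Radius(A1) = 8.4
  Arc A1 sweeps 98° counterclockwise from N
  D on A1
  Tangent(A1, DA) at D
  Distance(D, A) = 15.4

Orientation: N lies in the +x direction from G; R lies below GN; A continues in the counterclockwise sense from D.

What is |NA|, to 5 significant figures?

25.576

G is at the origin; GN is horizontal with |GN| = 30.0 and N on the +x side, so N = (30.000, 0.0000). Tangency of A1 to GN means the radius RN is perpendicular to GN, so R = N + (0, -8.4) = (30.000, -8.4000). On A1, N sits at bearing 90° from R; a 98° counterclockwise sweep puts D at bearing 188°, so D = R + 8.4·(cos 188°, sin 188°) = (21.682, -9.5691). Tangency of A1 to DA means the radius RD is perpendicular to DA, so DA runs along (−sin 188°, cos 188°); with |DA| = 15.4, A = (23.825, -24.819). Then |NA| = |A − N| = 25.576.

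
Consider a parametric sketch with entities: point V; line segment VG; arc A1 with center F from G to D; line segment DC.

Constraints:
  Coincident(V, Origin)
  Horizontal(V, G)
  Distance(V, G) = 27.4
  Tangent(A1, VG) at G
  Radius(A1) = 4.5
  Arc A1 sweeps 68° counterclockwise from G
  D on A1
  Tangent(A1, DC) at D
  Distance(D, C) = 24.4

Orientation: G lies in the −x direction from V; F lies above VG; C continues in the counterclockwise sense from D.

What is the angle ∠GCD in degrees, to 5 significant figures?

5.6253°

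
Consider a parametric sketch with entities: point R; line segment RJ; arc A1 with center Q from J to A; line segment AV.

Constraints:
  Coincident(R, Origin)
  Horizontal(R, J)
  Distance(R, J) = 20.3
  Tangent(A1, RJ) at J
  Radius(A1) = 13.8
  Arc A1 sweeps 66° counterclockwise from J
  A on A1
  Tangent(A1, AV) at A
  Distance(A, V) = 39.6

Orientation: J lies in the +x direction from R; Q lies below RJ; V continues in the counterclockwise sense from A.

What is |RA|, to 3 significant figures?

11.2

R is at the origin; R and J share the same y with |RJ| = 20.3 and J on the +x side, so J = (20.3, 0.00). Tangency of A1 to RJ means the radius QJ is perpendicular to RJ, so Q = J + (0, -13.8) = (20.3, -13.8). On A1, J sits at bearing 90° from Q; a 66° counterclockwise sweep puts A at bearing 156°, so A = Q + 13.8·(cos 156°, sin 156°) = (7.69, -8.19). Then |RA| = |A − R| = 11.2.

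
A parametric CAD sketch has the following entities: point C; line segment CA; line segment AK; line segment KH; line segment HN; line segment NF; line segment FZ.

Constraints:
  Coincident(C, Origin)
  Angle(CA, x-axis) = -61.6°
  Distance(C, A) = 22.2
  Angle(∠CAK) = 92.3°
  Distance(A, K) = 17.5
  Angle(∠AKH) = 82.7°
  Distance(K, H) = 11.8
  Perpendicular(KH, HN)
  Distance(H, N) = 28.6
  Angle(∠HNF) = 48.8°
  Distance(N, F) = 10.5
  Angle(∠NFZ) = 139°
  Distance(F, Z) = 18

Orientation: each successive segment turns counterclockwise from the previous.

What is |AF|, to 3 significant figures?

4.64

C is at the origin; CA runs at -61.6° with length 22.2, so A = (10.6, -19.5). ∠CAK = 92.3° gives AK at 26.1° from the x-axis; with |AK| = 17.5, K = (26.3, -11.8). ∠AKH = 82.7° gives KH at 123° from the x-axis; with |KH| = 11.8, H = (19.8, -1.98). KH ⟂ HN, so HN runs at -147°; with |HN| = 28.6, N = (-4.10, -17.7). ∠HNF = 48.8° gives NF at -15.4° from the x-axis; with |NF| = 10.5, F = (6.03, -20.5). Then |AF| = |F − A| = 4.64.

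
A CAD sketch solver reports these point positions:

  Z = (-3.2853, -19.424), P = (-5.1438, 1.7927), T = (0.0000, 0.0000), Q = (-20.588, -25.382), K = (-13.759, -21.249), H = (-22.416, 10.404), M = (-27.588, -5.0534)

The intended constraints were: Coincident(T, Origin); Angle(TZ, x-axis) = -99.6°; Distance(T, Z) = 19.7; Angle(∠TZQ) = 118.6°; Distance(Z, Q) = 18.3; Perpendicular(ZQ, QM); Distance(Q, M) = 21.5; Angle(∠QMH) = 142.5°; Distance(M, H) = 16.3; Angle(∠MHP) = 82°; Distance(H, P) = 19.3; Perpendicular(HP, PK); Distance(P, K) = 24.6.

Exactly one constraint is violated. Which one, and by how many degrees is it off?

Perpendicular(HP, PK) — off by 6.00°.

T = (0.00, 0.00) ✓; TZ at -99.60° ✓; |TZ| = 19.70 ✓; ∠TZQ = 118.6° ✓; |ZQ| = 18.30 ✓; ∠(ZQ, QM) = 90.00° ✓; |QM| = 21.50 ✓; ∠QMH = 142.5° ✓; |MH| = 16.30 ✓; ∠MHP = 82.00° ✓; |HP| = 19.30 ✓; ∠(HP, PK) = 84.00° ✗; |PK| = 24.60 ✓.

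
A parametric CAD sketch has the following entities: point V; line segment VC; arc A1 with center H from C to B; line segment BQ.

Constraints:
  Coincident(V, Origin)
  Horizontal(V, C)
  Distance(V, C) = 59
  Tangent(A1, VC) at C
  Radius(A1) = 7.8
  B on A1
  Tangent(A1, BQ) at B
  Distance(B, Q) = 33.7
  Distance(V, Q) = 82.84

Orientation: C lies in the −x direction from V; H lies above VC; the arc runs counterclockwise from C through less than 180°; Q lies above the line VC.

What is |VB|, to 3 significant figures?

54.2

Checks: |HB| = 7.800 ✓; ∠(HB, BQ) = 90.00° ✓; |BQ| = 33.70 ✓; |VQ| = 82.84 ✓.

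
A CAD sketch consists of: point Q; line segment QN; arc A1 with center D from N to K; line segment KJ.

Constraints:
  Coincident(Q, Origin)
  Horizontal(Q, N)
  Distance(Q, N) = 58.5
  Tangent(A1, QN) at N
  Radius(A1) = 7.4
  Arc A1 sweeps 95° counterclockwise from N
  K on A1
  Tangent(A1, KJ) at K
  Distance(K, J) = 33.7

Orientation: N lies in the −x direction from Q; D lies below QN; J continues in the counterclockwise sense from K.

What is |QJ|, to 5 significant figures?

75.450

Q is at the origin; Q and N share the same y with |QN| = 58.5 and N on the −x side, so N = (-58.500, 0.0000). A1 meets QN tangentially, so DN is at right angles to QN, so D = N + (0, -7.4) = (-58.500, -7.4000). On A1, N sits at bearing 90° from D; a 95° counterclockwise sweep puts K at bearing 185°, so K = D + 7.4·(cos 185°, sin 185°) = (-65.872, -8.0450). The tangent condition forces DK to be normal to KJ, so KJ runs along (−sin 185°, cos 185°); with |KJ| = 33.7, J = (-62.935, -41.617). Then |QJ| = |J − Q| = 75.450.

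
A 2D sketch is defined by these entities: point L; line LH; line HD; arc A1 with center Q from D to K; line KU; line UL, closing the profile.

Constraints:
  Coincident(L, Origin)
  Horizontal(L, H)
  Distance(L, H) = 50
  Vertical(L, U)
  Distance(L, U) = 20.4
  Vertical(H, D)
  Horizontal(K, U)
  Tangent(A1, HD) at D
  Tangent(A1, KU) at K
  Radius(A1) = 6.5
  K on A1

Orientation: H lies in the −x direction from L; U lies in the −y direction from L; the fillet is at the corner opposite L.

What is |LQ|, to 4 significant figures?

45.67

L and U share the same x with |LU| = 20.4 and U on the −y side, so U = (0.000, -20.40). The virtual corner opposite L is at (-50.00, -20.40). Since A1 is tangent to HD there, QD ⟂ HD and since A1 is tangent to KU there, QK ⟂ KU, with radius 6.5, so the center Q sits 6.5 in from both sides at Q = (-43.50, -13.90). Then |LQ| = |Q − L| = 45.67.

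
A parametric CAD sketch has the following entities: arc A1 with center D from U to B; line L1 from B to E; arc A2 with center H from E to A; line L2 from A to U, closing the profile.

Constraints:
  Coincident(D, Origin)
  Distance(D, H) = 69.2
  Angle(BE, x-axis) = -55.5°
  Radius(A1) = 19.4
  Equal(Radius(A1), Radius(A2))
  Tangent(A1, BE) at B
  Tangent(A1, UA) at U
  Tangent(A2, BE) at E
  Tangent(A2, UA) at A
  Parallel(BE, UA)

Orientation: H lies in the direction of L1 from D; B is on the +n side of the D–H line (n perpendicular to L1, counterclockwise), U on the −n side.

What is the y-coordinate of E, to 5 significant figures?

-46.041

Tangency of A1 to both parallel lines with radius 19.4 puts B and U at D ± 19.4·n: B = (15.988, 10.988), U = (-15.988, -10.988). Equal radii place E and A the same way about H: E = H + 19.4·n = (55.183, -46.041), A = H − 19.4·n = (23.207, -68.018). So E.y = -46.041.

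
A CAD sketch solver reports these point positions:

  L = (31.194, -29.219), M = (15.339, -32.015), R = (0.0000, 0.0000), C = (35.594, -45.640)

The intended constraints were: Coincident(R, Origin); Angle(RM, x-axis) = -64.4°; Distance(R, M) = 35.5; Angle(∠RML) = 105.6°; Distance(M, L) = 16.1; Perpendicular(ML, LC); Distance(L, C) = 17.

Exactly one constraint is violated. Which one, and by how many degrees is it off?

Perpendicular(ML, LC) — off by 5.00°.

R = (0.00, 0.00) ✓; RM at -64.40° ✓; |RM| = 35.50 ✓; ∠RML = 105.6° ✓; |ML| = 16.10 ✓; ∠(ML, LC) = 85.00° ✗; |LC| = 17.00 ✓.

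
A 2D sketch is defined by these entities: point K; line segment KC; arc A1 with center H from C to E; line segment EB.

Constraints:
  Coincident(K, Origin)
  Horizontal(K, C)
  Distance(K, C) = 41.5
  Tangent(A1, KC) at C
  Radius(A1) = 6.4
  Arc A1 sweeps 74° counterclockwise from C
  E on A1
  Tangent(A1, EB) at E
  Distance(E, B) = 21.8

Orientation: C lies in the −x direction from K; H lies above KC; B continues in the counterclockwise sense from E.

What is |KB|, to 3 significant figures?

38.9

On A1, C sits at bearing -90° from H; a 74° counterclockwise sweep puts E at bearing -16°, so E = H + 6.4·(cos -16°, sin -16°) = (-35.3, 4.64). Since A1 is tangent to EB there, HE ⟂ EB, so EB runs along (−sin -16°, cos -16°); with |EB| = 21.8, B = (-29.3, 25.6). Then |KB| = |B − K| = 38.9.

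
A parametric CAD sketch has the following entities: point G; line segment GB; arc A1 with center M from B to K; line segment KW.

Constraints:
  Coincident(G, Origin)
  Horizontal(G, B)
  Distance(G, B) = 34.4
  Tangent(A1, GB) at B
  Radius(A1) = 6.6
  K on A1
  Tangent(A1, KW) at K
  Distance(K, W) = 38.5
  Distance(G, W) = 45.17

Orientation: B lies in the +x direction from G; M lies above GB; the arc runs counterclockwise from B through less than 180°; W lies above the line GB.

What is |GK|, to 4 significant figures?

41.11

G is at the origin; GB is horizontal with |GB| = 34.4 and B on the +x side, so B = (34.40, 0.000). Tangency of A1 to GB means the radius MB is perpendicular to GB, so M = B + (0, 6.6) = (34.40, 6.600). Since MK ⟂ KW (tangency), |MW| = √(6.6² + 38.5²) = 39.06 regardless of where K sits on A1. So W lies on both circle(G, 45.17) and circle(M, 39.06); the above-GB intersection is W = (17.31, 41.72). K is the foot of the tangent from W: K = (39.76, 10.45).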